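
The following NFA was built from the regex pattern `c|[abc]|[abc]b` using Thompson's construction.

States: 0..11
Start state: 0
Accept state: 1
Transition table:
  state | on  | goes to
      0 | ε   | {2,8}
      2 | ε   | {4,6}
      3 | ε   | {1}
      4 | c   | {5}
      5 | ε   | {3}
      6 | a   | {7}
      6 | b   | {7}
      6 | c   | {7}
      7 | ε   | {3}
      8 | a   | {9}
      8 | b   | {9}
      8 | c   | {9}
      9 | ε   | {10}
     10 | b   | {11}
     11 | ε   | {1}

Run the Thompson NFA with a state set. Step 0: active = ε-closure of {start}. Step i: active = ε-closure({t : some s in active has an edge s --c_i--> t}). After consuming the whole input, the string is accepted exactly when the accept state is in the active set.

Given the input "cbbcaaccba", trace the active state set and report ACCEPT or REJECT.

initial (ε-close {0}): {0,2,4,6,8}
'c' @ 1: {1,3,5,7,9,10}  [accepting]
'b' @ 2: {1,11}  [accepting]
'b' @ 3: {}  — dead — no transitions
rest 'caaccba' ignored (set empty)
end set {} — state 1 not in

Answer: REJECT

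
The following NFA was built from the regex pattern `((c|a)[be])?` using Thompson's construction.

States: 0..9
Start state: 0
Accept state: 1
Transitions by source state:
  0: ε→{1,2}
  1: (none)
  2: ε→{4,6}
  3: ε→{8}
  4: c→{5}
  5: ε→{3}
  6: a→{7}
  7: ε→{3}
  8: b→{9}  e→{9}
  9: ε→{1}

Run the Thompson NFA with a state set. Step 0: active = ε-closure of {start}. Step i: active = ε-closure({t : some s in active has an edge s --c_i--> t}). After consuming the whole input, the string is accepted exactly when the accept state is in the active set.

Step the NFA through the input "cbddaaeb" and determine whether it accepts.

start: ε-closure({0}) = {0,1,2,4,6}
'c' @ 1: {3,5,8}
'b' @ 2: {1,9}  (accept∈set)
'd' @ 3: {}  — dead — no transitions
rest 'daaeb' ignored (set empty)
after full input: {}  (accept=1 not in)

Answer: REJECT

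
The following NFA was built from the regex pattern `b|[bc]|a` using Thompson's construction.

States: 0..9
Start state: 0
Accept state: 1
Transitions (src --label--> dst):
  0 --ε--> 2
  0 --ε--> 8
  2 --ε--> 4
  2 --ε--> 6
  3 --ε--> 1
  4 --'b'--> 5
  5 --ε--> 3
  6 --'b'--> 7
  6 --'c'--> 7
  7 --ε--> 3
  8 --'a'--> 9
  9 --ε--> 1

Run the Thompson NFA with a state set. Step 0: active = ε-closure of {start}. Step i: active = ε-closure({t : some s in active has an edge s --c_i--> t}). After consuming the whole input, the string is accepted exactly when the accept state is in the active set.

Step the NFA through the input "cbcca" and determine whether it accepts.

Answer: REJECT

Trace:
S₀ = ε-closure({0}) = {0,2,4,6,8}
'c' @ 1: {1,3,7}  ✓accept
'b' @ 2: {}  — no active states
rest 'cca' ignored (set empty)
final: {}; accept 1 not in set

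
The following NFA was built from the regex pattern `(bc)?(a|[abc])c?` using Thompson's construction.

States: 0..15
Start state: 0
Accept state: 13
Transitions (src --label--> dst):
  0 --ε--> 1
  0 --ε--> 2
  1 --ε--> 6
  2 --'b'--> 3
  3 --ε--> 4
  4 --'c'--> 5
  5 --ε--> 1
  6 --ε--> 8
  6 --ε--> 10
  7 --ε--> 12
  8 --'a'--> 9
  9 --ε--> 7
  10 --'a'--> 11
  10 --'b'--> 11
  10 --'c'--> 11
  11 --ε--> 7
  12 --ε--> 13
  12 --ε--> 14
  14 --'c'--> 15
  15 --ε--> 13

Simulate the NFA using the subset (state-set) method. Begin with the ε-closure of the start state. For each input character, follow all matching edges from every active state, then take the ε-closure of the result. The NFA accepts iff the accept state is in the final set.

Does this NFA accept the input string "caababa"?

Answer: REJECT

Derivation:
S₀ = ε-closure({0}) = {0,1,2,6,8,10}
'c' @ 1: {7,11,12,13,14}  [accepting]
'a' @ 2: {}  — state set empty
rest 'ababa' ignored (set empty)
final: {}; accept 13 not in set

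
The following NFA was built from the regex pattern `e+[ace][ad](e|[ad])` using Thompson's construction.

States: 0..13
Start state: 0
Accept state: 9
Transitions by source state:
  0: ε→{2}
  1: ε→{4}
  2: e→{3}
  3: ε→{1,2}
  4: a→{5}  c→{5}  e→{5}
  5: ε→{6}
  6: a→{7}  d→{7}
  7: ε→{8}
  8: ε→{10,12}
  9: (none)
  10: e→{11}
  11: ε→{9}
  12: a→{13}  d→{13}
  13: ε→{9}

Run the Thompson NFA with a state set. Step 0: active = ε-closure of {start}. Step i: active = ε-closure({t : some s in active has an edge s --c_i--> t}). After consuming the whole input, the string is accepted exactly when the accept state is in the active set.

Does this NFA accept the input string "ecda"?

initial (ε-close {0}): {0,2}
'e' @ 1: {1,2,3,4}
'c' @ 2: {5,6}
'd' @ 3: {7,8,10,12}
'a' @ 4: {9,13}  [accepting]
end set {9,13} — state 9 in

Answer: ACCEPT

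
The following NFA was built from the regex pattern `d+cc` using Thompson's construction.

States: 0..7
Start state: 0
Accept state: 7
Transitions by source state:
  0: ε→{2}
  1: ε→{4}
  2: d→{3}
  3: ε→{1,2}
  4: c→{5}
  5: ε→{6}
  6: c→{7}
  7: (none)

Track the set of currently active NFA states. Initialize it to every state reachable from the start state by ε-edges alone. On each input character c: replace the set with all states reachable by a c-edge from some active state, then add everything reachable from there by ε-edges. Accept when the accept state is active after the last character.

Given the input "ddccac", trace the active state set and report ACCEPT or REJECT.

Answer: REJECT

Derivation:
S₀ = ε-closure({0}) = {0,2}
'd' @ 1: {1,2,3,4}
'd' @ 2: {1,2,3,4}
'c' @ 3: {5,6}
'c' @ 4: {7}  ✓accept
'a' @ 5: {}  — state set empty
rest 'c' ignored (set empty)
end set {} — state 7 not in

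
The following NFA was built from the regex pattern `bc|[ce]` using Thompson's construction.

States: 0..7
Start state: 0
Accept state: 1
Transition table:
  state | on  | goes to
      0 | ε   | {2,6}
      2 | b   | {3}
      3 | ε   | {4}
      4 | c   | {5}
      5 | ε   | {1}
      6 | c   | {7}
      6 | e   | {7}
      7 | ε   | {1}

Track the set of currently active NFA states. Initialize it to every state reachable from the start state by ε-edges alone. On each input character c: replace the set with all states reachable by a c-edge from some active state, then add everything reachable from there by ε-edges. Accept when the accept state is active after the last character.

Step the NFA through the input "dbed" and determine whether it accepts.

initial (ε-close {0}): {0,2,6}
'd' @ 1: {}  — state set empty
rest 'bed' ignored (set empty)
after full input: {}  (accept=1 not in)

Answer: REJECT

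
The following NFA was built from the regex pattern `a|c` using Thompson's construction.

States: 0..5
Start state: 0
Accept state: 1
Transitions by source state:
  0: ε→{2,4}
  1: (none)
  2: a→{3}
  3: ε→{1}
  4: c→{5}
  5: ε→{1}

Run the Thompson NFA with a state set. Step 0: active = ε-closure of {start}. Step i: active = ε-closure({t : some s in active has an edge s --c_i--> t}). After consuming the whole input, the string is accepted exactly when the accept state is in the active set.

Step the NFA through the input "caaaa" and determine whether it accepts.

Answer: REJECT

Steps:
initial (ε-close {0}): {0,2,4}
'c' @ 1: {1,5}  (accept∈set)
'a' @ 2: {}  — state set empty
rest 'aaa' ignored (set empty)
after full input: {}  (accept=1 not in)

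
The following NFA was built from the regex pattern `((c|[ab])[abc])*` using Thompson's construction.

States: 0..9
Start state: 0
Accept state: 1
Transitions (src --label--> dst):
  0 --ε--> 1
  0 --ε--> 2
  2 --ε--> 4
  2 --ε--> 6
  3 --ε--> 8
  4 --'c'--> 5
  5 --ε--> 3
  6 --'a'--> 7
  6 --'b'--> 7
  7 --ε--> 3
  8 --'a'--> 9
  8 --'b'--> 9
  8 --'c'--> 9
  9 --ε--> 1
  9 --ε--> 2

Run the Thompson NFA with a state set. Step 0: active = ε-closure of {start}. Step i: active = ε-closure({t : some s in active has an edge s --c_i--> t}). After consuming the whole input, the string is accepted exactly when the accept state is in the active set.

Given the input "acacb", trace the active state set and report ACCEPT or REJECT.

start: ε-closure({0}) = {0,1,2,4,6}
'a' @ 1: {3,7,8}
'c' @ 2: {1,2,4,6,9}  ✓accept
'a' @ 3: {3,7,8}
'c' @ 4: {1,2,4,6,9}  ✓accept
'b' @ 5: {3,7,8}
end set {3,7,8} — state 1 not in

Answer: REJECT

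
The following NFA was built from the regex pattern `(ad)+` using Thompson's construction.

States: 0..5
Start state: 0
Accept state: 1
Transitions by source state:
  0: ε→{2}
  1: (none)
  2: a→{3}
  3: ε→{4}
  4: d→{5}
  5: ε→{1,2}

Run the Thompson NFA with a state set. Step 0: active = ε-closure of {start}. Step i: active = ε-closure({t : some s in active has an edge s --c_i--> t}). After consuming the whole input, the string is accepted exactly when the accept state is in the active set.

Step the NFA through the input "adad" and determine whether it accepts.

Answer: ACCEPT

Steps:
S₀ = ε-closure({0}) = {0,2}
'a' @ 1: {3,4}
'd' @ 2: {1,2,5}  [accepting]
'a' @ 3: {3,4}
'd' @ 4: {1,2,5}  [accepting]
after full input: {1,2,5}  (accept=1 in)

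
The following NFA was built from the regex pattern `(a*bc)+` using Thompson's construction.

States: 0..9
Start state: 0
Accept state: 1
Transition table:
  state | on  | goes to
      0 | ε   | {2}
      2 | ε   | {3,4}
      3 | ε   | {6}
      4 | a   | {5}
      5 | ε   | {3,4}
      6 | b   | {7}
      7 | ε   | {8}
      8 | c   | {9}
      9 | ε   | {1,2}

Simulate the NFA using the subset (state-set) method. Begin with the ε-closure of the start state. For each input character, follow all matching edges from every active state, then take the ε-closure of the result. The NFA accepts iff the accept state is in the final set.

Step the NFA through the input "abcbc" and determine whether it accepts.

initial (ε-close {0}): {0,2,3,4,6}
'a' @ 1: {3,4,5,6}
'b' @ 2: {7,8}
'c' @ 3: {1,2,3,4,6,9}  [accepting]
'b' @ 4: {7,8}
'c' @ 5: {1,2,3,4,6,9}  [accepting]
after full input: {1,2,3,4,6,9}  (accept=1 in)

Answer: ACCEPT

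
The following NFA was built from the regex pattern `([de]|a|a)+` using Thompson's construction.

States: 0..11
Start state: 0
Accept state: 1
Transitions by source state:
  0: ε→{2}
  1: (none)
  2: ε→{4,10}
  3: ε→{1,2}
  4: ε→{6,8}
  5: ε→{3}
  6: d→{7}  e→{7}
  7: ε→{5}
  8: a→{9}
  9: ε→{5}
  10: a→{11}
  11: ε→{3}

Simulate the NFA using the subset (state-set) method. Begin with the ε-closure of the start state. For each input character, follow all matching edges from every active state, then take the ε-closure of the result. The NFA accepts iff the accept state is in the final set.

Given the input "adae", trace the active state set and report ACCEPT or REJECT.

initial (ε-close {0}): {0,2,4,6,8,10}
'a' @ 1: {1,2,3,4,5,6,8,9,10,11}  [accepting]
'd' @ 2: {1,2,3,4,5,6,7,8,10}  [accepting]
'a' @ 3: {1,2,3,4,5,6,8,9,10,11}  [accepting]
'e' @ 4: {1,2,3,4,5,6,7,8,10}  [accepting]
final: {1,2,3,4,5,6,7,8,10}; accept 1 in set

Answer: ACCEPT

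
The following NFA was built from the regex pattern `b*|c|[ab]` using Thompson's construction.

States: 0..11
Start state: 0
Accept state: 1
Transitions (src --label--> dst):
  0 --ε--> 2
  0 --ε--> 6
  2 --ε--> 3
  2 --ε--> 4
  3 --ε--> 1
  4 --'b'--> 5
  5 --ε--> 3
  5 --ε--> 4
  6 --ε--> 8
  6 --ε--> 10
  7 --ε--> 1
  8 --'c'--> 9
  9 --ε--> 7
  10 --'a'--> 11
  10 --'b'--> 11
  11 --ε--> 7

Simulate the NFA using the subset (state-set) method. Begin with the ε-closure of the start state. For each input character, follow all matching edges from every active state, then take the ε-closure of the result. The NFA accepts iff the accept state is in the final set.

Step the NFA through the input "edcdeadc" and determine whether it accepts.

initial (ε-close {0}): {0,1,2,3,4,6,8,10}
'e' @ 1: {}  — state set empty
rest 'dcdeadc' ignored (set empty)
end set {} — state 1 not in

Answer: REJECT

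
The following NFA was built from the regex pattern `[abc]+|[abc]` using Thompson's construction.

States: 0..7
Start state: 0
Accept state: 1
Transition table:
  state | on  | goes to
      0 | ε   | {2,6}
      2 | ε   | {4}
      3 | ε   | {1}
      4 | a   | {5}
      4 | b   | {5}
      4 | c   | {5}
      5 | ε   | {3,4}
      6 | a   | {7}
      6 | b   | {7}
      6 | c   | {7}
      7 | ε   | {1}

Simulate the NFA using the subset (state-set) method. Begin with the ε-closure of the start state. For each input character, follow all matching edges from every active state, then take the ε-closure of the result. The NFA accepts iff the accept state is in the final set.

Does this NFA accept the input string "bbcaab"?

Answer: ACCEPT

Steps:
S₀ = ε-closure({0}) = {0,2,4,6}
'b' @ 1: {1,3,4,5,7}  [accepting]
'b' @ 2: {1,3,4,5}  [accepting]
'c' @ 3: {1,3,4,5}  [accepting]
'a' @ 4: {1,3,4,5}  [accepting]
'a' @ 5: {1,3,4,5}  [accepting]
'b' @ 6: {1,3,4,5}  [accepting]
after full input: {1,3,4,5}  (accept=1 in)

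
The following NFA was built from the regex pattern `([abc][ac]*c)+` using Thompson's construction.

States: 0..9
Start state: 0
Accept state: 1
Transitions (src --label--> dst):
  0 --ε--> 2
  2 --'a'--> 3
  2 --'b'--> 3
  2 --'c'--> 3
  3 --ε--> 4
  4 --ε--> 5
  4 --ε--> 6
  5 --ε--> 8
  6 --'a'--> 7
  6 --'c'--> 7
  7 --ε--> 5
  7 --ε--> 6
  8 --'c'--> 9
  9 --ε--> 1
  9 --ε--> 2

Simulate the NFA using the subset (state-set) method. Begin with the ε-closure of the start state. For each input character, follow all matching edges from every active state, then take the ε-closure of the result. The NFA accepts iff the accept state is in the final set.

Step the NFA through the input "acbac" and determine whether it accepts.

S₀ = ε-closure({0}) = {0,2}
'a' @ 1: {3,4,5,6,8}
'c' @ 2: {1,2,5,6,7,8,9}  ✓accept
'b' @ 3: {3,4,5,6,8}
'a' @ 4: {5,6,7,8}
'c' @ 5: {1,2,5,6,7,8,9}  ✓accept
after full input: {1,2,5,6,7,8,9}  (accept=1 in)

Answer: ACCEPT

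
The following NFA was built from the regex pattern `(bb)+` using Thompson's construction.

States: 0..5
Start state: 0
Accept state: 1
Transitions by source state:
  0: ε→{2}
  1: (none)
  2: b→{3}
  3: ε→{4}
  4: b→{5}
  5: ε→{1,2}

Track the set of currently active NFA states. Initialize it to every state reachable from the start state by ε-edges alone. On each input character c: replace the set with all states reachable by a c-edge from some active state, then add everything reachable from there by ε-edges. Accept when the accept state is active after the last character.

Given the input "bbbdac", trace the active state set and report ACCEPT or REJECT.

Answer: REJECT

Derivation:
S₀ = ε-closure({0}) = {0,2}
'b' @ 1: {3,4}
'b' @ 2: {1,2,5}  ✓accept
'b' @ 3: {3,4}
'd' @ 4: {}  — state set empty
rest 'ac' ignored (set empty)
after full input: {}  (accept=1 not in)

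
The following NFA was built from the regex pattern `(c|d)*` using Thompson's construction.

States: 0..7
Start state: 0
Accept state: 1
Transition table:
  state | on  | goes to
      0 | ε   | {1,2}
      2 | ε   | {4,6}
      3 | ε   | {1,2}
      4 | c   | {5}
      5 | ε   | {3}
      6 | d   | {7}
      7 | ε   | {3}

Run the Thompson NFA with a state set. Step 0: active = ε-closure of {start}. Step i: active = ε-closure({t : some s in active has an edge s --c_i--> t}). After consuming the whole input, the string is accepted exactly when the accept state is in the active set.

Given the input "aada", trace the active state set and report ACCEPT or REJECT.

initial (ε-close {0}): {0,1,2,4,6}
'a' @ 1: {}  — state set empty
rest 'ada' ignored (set empty)
final: {}; accept 1 not in set

Answer: REJECT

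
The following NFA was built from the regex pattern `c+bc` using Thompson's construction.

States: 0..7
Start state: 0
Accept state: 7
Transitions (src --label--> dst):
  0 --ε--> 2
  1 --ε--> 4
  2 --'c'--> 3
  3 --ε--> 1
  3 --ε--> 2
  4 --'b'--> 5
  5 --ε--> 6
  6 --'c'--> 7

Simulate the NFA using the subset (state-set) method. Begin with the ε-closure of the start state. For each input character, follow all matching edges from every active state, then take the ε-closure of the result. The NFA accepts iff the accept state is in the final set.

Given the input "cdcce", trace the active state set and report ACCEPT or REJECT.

Answer: REJECT

Trace:
initial (ε-close {0}): {0,2}
'c' @ 1: {1,2,3,4}
'd' @ 2: {}  — state set empty
rest 'cce' ignored (set empty)
end set {} — state 7 not in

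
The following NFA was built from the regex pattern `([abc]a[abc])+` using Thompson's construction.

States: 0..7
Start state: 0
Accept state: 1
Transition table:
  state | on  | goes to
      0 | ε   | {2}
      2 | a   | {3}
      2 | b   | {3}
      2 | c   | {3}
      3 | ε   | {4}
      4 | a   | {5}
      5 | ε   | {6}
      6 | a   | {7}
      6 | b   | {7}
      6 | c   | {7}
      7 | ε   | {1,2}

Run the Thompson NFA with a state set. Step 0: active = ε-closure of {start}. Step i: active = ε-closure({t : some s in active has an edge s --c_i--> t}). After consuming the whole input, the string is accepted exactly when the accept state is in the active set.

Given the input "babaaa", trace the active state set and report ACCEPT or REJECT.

initial (ε-close {0}): {0,2}
'b' @ 1: {3,4}
'a' @ 2: {5,6}
'b' @ 3: {1,2,7}  ✓accept
'a' @ 4: {3,4}
'a' @ 5: {5,6}
'a' @ 6: {1,2,7}  ✓accept
after full input: {1,2,7}  (accept=1 in)

Answer: ACCEPT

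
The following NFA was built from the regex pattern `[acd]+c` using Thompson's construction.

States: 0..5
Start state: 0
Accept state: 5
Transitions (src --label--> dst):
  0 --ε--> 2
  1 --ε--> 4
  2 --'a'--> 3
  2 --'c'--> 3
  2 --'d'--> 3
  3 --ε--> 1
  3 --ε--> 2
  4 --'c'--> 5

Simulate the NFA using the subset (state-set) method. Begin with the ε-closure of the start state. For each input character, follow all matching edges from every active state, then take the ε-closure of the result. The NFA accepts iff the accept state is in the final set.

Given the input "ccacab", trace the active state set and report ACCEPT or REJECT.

Answer: REJECT

Derivation:
S₀ = ε-closure({0}) = {0,2}
'c' @ 1: {1,2,3,4}
'c' @ 2: {1,2,3,4,5}  ✓accept
'a' @ 3: {1,2,3,4}
'c' @ 4: {1,2,3,4,5}  ✓accept
'a' @ 5: {1,2,3,4}
'b' @ 6: {}  — state set empty
end set {} — state 5 not in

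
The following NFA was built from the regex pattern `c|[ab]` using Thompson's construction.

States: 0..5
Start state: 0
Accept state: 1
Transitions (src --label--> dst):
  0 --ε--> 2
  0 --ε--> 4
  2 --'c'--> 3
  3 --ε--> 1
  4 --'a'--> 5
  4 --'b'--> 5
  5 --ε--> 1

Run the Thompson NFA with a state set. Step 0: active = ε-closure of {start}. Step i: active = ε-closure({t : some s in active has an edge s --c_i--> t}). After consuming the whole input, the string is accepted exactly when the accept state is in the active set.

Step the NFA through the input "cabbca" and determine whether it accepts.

Answer: REJECT

Trace:
S₀ = ε-closure({0}) = {0,2,4}
'c' @ 1: {1,3}  (accept∈set)
'a' @ 2: {}  — dead — no transitions
rest 'bbca' ignored (set empty)
end set {} — state 1 not in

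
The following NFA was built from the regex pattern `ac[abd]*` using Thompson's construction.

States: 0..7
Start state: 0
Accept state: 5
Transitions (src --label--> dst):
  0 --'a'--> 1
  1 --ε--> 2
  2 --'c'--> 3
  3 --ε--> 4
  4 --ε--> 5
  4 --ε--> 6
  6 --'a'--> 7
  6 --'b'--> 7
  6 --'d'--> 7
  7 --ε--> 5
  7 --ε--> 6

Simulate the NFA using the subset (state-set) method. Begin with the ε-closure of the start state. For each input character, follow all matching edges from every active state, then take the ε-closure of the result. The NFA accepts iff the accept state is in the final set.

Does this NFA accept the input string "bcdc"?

S₀ = ε-closure({0}) = {0}
'b' @ 1: {}  — state set empty
rest 'cdc' ignored (set empty)
end set {} — state 5 not in

Answer: REJECT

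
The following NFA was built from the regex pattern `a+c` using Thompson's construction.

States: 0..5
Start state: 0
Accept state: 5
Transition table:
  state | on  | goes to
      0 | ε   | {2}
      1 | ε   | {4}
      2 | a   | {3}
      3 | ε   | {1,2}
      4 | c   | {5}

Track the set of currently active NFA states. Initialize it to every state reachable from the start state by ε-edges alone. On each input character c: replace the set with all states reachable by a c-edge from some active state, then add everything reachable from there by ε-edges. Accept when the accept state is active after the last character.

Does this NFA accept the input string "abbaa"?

start: ε-closure({0}) = {0,2}
'a' @ 1: {1,2,3,4}
'b' @ 2: {}  — state set empty
rest 'baa' ignored (set empty)
end set {} — state 5 not in

Answer: REJECT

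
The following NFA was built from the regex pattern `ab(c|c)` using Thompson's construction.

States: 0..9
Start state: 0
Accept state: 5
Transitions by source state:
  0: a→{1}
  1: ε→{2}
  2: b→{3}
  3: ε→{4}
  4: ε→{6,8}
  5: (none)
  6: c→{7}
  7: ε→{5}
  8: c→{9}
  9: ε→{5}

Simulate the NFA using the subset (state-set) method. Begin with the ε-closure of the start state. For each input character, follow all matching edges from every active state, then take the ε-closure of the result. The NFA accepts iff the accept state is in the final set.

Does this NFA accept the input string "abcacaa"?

S₀ = ε-closure({0}) = {0}
'a' @ 1: {1,2}
'b' @ 2: {3,4,6,8}
'c' @ 3: {5,7,9}  [accepting]
'a' @ 4: {}  — no active states
rest 'caa' ignored (set empty)
end set {} — state 5 not in

Answer: REJECT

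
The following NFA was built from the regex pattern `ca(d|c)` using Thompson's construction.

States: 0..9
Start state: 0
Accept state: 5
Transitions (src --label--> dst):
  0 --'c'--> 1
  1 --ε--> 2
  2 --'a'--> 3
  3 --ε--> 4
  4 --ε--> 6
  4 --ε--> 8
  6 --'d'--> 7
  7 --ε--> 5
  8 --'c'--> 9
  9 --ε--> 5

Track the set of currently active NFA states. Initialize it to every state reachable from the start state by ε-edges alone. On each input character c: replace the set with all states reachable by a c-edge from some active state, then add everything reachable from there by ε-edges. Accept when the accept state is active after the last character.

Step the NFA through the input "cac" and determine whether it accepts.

initial (ε-close {0}): {0}
'c' @ 1: {1,2}
'a' @ 2: {3,4,6,8}
'c' @ 3: {5,9}  ✓accept
end set {5,9} — state 5 in

Answer: ACCEPT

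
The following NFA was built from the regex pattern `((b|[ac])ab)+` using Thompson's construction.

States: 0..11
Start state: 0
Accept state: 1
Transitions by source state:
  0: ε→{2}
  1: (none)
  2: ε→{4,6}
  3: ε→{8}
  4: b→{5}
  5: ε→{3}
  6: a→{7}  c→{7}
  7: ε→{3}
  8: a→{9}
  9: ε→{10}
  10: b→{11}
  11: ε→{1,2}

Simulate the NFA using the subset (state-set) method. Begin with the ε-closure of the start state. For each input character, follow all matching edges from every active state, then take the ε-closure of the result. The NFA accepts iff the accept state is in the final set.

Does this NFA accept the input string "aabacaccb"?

start: ε-closure({0}) = {0,2,4,6}
'a' @ 1: {3,7,8}
'a' @ 2: {9,10}
'b' @ 3: {1,2,4,6,11}  ✓accept
'a' @ 4: {3,7,8}
'c' @ 5: {}  — dead — no transitions
rest 'accb' ignored (set empty)
final: {}; accept 1 not in set

Answer: REJECT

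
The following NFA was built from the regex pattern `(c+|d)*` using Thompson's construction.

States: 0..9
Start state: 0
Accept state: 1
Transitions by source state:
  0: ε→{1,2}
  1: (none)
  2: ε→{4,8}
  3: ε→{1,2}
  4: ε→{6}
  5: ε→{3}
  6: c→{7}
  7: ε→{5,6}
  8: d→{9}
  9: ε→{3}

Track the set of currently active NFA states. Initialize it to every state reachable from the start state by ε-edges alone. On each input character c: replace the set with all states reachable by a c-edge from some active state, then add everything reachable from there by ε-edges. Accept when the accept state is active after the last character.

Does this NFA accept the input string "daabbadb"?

Answer: REJECT

Trace:
initial (ε-close {0}): {0,1,2,4,6,8}
'd' @ 1: {1,2,3,4,6,8,9}  (accept∈set)
'a' @ 2: {}  — dead — no transitions
rest 'abbadb' ignored (set empty)
after full input: {}  (accept=1 not in)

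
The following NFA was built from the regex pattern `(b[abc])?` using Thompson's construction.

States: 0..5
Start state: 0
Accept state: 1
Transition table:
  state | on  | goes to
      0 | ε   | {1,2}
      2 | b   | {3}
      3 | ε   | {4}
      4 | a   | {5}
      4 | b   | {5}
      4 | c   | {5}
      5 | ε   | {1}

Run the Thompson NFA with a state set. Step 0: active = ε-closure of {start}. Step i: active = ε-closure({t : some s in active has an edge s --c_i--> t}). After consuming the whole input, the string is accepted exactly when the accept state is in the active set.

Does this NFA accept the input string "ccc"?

Answer: REJECT

Derivation:
initial (ε-close {0}): {0,1,2}
'c' @ 1: {}  — no active states
rest 'cc' ignored (set empty)
after full input: {}  (accept=1 not in)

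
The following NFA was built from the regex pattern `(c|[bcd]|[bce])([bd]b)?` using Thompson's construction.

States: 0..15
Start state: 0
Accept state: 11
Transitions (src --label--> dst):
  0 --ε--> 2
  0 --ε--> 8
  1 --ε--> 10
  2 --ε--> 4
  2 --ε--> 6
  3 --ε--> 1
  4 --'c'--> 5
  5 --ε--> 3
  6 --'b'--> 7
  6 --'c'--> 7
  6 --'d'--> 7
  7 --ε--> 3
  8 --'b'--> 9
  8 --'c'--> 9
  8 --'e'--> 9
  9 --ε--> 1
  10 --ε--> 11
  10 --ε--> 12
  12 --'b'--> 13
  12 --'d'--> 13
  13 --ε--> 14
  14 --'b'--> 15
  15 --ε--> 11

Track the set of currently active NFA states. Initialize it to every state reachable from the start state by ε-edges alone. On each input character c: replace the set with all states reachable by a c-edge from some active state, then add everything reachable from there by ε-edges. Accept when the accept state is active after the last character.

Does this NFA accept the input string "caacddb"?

Answer: REJECT

Trace:
start: ε-closure({0}) = {0,2,4,6,8}
'c' @ 1: {1,3,5,7,9,10,11,12}  ✓accept
'a' @ 2: {}  — dead — no transitions
rest 'acddb' ignored (set empty)
after full input: {}  (accept=11 not in)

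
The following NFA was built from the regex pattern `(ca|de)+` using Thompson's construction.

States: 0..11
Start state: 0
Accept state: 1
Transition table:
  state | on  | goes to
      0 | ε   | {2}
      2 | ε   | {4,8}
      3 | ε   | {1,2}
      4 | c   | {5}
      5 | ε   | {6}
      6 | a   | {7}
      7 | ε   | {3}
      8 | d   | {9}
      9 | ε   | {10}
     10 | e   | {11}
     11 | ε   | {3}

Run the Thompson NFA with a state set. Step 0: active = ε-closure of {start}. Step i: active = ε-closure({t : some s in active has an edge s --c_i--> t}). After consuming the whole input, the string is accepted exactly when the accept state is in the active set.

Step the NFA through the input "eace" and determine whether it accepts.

start: ε-closure({0}) = {0,2,4,8}
'e' @ 1: {}  — state set empty
rest 'ace' ignored (set empty)
end set {} — state 1 not in

Answer: REJECT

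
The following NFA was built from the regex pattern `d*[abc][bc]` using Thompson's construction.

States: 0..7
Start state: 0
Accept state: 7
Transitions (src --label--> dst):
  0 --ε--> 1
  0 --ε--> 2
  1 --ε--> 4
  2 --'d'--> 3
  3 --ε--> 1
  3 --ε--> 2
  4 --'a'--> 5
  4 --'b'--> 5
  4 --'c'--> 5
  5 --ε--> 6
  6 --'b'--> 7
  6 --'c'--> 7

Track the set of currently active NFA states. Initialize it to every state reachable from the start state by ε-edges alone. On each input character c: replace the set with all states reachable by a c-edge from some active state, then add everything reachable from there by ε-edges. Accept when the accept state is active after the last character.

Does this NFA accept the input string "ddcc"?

S₀ = ε-closure({0}) = {0,1,2,4}
'd' @ 1: {1,2,3,4}
'd' @ 2: {1,2,3,4}
'c' @ 3: {5,6}
'c' @ 4: {7}  [accepting]
after full input: {7}  (accept=7 in)

Answer: ACCEPT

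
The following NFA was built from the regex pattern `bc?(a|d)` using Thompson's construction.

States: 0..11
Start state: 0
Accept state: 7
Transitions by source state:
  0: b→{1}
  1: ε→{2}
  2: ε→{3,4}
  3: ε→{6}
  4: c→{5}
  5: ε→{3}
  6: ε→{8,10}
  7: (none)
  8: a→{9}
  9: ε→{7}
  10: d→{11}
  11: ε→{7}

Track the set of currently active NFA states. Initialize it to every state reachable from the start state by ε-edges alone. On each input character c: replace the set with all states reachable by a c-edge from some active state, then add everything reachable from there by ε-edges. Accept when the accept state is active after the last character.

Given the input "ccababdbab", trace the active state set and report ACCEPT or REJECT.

start: ε-closure({0}) = {0}
'c' @ 1: {}  — dead — no transitions
rest 'cababdbab' ignored (set empty)
after full input: {}  (accept=7 not in)

Answer: REJECT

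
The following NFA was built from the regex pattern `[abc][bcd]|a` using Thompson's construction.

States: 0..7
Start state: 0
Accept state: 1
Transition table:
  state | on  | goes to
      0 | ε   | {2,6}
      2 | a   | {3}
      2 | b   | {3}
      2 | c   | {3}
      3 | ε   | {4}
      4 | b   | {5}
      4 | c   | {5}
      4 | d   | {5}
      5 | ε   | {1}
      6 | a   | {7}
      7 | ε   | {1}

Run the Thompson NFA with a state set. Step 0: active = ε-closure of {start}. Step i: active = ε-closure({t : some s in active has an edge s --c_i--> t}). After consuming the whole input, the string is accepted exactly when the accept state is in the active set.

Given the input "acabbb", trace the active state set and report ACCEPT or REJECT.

Answer: REJECT

Trace:
initial (ε-close {0}): {0,2,6}
'a' @ 1: {1,3,4,7}  (accept∈set)
'c' @ 2: {1,5}  (accept∈set)
'a' @ 3: {}  — dead — no transitions
rest 'bbb' ignored (set empty)
end set {} — state 1 not in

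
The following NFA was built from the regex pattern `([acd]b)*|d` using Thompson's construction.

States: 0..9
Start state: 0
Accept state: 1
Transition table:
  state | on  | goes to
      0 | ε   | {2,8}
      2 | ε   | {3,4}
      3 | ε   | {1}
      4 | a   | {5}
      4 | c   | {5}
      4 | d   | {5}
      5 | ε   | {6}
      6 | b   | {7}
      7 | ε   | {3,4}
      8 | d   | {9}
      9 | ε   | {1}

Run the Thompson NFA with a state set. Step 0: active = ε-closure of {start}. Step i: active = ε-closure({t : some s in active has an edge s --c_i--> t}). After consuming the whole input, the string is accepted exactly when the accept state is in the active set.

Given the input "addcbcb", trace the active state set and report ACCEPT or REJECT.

initial (ε-close {0}): {0,1,2,3,4,8}
'a' @ 1: {5,6}
'd' @ 2: {}  — dead — no transitions
rest 'dcbcb' ignored (set empty)
end set {} — state 1 not in

Answer: REJECT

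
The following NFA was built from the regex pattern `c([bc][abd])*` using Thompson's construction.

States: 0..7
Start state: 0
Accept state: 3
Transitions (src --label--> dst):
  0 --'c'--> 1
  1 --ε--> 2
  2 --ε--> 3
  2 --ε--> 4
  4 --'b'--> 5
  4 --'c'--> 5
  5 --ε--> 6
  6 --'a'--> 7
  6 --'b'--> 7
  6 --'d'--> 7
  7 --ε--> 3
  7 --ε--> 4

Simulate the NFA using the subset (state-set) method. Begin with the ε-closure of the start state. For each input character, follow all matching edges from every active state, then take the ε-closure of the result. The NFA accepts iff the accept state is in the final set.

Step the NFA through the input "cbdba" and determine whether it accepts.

Answer: ACCEPT

Trace:
initial (ε-close {0}): {0}
'c' @ 1: {1,2,3,4}  ✓accept
'b' @ 2: {5,6}
'd' @ 3: {3,4,7}  ✓accept
'b' @ 4: {5,6}
'a' @ 5: {3,4,7}  ✓accept
after full input: {3,4,7}  (accept=3 in)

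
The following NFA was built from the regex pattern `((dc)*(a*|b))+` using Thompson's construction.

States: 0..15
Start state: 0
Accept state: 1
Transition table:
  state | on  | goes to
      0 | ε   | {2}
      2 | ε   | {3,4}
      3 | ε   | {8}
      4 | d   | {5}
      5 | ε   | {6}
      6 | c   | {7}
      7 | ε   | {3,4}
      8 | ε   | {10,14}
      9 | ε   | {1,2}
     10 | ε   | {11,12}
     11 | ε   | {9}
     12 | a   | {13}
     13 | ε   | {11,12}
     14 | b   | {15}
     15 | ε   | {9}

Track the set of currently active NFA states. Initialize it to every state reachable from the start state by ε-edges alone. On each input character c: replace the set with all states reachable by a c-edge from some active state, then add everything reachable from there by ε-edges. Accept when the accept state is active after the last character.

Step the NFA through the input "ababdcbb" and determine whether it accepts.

S₀ = ε-closure({0}) = {0,1,2,3,4,8,9,10,11,12,14}
'a' @ 1: {1,2,3,4,8,9,10,11,12,13,14}  (accept∈set)
'b' @ 2: {1,2,3,4,8,9,10,11,12,14,15}  (accept∈set)
'a' @ 3: {1,2,3,4,8,9,10,11,12,13,14}  (accept∈set)
'b' @ 4: {1,2,3,4,8,9,10,11,12,14,15}  (accept∈set)
'd' @ 5: {5,6}
'c' @ 6: {1,2,3,4,7,8,9,10,11,12,14}  (accept∈set)
'b' @ 7: {1,2,3,4,8,9,10,11,12,14,15}  (accept∈set)
'b' @ 8: {1,2,3,4,8,9,10,11,12,14,15}  (accept∈set)
final: {1,2,3,4,8,9,10,11,12,14,15}; accept 1 in set

Answer: ACCEPT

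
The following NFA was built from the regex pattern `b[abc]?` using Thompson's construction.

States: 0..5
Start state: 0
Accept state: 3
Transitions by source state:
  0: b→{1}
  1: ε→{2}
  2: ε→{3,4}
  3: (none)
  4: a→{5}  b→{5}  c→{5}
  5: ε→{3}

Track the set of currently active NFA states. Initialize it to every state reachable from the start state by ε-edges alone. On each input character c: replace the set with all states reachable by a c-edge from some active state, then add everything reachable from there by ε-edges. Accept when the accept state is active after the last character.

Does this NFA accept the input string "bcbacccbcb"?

Answer: REJECT

Derivation:
S₀ = ε-closure({0}) = {0}
'b' @ 1: {1,2,3,4}  [accepting]
'c' @ 2: {3,5}  [accepting]
'b' @ 3: {}  — dead — no transitions
rest 'acccbcb' ignored (set empty)
after full input: {}  (accept=3 not in)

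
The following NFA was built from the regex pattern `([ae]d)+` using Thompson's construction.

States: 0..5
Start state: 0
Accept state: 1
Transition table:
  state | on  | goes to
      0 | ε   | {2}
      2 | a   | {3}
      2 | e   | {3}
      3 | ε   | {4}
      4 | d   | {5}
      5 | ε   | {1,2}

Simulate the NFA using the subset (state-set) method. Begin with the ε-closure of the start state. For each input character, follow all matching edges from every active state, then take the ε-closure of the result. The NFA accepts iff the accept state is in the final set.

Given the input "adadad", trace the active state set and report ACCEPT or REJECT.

initial (ε-close {0}): {0,2}
'a' @ 1: {3,4}
'd' @ 2: {1,2,5}  (accept∈set)
'a' @ 3: {3,4}
'd' @ 4: {1,2,5}  (accept∈set)
'a' @ 5: {3,4}
'd' @ 6: {1,2,5}  (accept∈set)
final: {1,2,5}; accept 1 in set

Answer: ACCEPT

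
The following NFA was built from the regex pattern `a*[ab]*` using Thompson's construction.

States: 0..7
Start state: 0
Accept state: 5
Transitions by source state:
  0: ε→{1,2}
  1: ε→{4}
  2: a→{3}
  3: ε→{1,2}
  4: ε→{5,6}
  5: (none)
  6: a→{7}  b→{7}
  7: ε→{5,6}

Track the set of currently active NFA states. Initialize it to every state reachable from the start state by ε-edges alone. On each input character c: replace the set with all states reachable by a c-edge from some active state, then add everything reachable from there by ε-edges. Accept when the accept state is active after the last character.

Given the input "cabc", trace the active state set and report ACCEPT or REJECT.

Answer: REJECT

Trace:
initial (ε-close {0}): {0,1,2,4,5,6}
'c' @ 1: {}  — state set empty
rest 'abc' ignored (set empty)
after full input: {}  (accept=5 not in)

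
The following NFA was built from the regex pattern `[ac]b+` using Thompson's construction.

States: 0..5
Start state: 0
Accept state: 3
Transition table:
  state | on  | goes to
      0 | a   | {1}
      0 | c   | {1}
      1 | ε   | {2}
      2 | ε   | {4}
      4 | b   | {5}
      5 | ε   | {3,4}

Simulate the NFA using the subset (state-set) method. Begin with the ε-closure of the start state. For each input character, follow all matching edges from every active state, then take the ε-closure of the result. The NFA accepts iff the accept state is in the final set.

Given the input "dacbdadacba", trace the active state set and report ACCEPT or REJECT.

initial (ε-close {0}): {0}
'd' @ 1: {}  — no active states
rest 'acbdadacba' ignored (set empty)
final: {}; accept 3 not in set

Answer: REJECT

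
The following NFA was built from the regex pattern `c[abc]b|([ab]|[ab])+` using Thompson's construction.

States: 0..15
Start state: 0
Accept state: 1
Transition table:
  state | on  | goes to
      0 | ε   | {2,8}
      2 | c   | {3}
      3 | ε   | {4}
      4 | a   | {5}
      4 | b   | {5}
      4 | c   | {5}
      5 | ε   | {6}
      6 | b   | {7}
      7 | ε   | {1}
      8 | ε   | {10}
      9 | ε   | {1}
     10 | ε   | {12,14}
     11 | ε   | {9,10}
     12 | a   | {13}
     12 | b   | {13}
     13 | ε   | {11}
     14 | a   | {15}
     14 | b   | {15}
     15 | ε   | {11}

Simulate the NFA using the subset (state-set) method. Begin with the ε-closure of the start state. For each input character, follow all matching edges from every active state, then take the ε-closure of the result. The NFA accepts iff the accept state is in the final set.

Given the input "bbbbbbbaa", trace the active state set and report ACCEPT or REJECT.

initial (ε-close {0}): {0,2,8,10,12,14}
'b' @ 1: {1,9,10,11,12,13,14,15}  ✓accept
'b' @ 2: {1,9,10,11,12,13,14,15}  ✓accept
'b' @ 3: {1,9,10,11,12,13,14,15}  ✓accept
'b' @ 4: {1,9,10,11,12,13,14,15}  ✓accept
'b' @ 5: {1,9,10,11,12,13,14,15}  ✓accept
'b' @ 6: {1,9,10,11,12,13,14,15}  ✓accept
'b' @ 7: {1,9,10,11,12,13,14,15}  ✓accept
'a' @ 8: {1,9,10,11,12,13,14,15}  ✓accept
'a' @ 9: {1,9,10,11,12,13,14,15}  ✓accept
end set {1,9,10,11,12,13,14,15} — state 1 in

Answer: ACCEPT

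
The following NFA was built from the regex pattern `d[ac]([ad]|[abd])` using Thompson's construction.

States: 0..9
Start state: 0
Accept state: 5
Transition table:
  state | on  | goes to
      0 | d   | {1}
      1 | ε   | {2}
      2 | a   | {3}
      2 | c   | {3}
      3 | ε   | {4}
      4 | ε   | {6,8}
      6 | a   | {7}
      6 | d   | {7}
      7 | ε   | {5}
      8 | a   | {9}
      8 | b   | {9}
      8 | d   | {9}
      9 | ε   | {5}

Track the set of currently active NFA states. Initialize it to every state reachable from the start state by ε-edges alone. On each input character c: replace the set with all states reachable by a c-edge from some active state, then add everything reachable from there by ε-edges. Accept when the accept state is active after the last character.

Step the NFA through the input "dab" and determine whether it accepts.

Answer: ACCEPT

Steps:
S₀ = ε-closure({0}) = {0}
'd' @ 1: {1,2}
'a' @ 2: {3,4,6,8}
'b' @ 3: {5,9}  [accepting]
after full input: {5,9}  (accept=5 in)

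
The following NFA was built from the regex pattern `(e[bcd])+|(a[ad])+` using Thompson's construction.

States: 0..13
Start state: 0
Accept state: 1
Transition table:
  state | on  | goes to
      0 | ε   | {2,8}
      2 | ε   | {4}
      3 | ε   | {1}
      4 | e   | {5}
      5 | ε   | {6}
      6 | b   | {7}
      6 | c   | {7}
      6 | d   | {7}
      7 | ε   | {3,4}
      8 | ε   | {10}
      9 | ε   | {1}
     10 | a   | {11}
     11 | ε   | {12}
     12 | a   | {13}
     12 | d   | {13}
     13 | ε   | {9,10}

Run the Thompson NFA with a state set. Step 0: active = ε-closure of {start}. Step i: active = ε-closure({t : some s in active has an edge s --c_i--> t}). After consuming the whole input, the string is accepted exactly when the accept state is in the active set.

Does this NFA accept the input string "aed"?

Answer: REJECT

Derivation:
initial (ε-close {0}): {0,2,4,8,10}
'a' @ 1: {11,12}
'e' @ 2: {}  — no active states
rest 'd' ignored (set empty)
final: {}; accept 1 not in set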